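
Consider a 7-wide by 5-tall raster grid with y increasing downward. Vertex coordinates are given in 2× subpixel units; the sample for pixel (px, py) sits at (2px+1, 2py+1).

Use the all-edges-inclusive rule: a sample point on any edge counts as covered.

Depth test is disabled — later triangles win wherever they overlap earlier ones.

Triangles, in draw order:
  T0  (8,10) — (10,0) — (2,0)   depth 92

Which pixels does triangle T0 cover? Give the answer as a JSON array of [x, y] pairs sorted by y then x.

T0:
  2·area = 80  (B↔C swapped to make it positive)
  edge (8, 10)→(2, 0): d=(-6,-10) inclusive
  edge (2, 0)→(10, 0): d=(8,0) inclusive
  edge (10, 0)→(8, 10): d=(-2,10) inclusive
    (1,0)@(3, 1): e=[4,8,68] → #
    (2,0)@(5, 1): e=[24,8,48] → #
    (3,0)@(7, 1): e=[44,8,28] → #
    (4,0)@(9, 1): e=[64,8,8] → #
    (5,0)@(11, 1): e=[84,8,-12] → ·
    (1,1)@(3, 3): e=[-8,24,64] → ·
    (2,1)@(5, 3): e=[12,24,44] → #
    (5,1)@(11, 3): e=[72,24,-16] → ·
    (2,2)@(5, 5): e=[0,40,40] → #  [on edge]
    (4,2)@(9, 5): e=[40,40,0] → #  [on edge]
    (5,2)@(11, 5): e=[60,40,-20] → ·
    (2,3)@(5, 7): e=[-12,56,36] → ·
  covered (11 px):
    · # # # # · ·
    · · # # # · ·
    · · # # # · ·
    · · · # · · ·
    · · · · · · ·

Answer: [[1,0],[2,0],[3,0],[4,0],[2,1],[3,1],[4,1],[2,2],[3,2],[4,2],[3,3]]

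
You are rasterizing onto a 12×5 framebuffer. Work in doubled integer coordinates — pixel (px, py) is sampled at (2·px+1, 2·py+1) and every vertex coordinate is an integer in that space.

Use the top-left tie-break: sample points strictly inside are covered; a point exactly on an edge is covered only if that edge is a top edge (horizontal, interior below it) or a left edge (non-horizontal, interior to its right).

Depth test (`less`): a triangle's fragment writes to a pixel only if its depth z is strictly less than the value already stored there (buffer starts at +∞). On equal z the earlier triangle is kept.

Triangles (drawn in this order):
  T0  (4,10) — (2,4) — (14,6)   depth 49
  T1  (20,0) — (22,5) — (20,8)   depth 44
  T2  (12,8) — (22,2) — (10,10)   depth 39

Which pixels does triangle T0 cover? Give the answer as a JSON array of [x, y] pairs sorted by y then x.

T0:
  2·area = 68
  edge (4, 10)→(2, 4): d=(-2,-6) top-left  bias=+0
  edge (2, 4)→(14, 6): d=(12,2) right/bottom  bias=-1
  edge (14, 6)→(4, 10): d=(-10,4) right/bottom  bias=-1
    (0,0)@(1, 1): e=[0,-34,102] → ·  [on edge]
    (1,2)@(3, 5): e=[4,10,54] → █
    (2,2)@(5, 5): e=[16,6,46] → █
    (3,2)@(7, 5): e=[28,2,38] → █
    (4,2)@(9, 5): e=[40,-2,30] → ·
    (1,3)@(3, 7): e=[0,34,34] → █  [on edge]
    (4,3)@(9, 7): e=[36,22,10] → █
    (5,3)@(11, 7): e=[48,18,2] → █
    (6,3)@(13, 7): e=[60,14,-6] → ·
    (1,4)@(3, 9): e=[-4,58,14] → ·
    (2,4)@(5, 9): e=[8,54,6] → █
    (3,4)@(7, 9): e=[20,50,-2] → ·
  covered (9 px):
    · · · · · · · · · · · ·
    · · · · · · · · · · · ·
    · █ █ █ · · · · · · · ·
    · █ █ █ █ █ · · · · · ·
    · · █ · · · · · · · · ·
T1:
  2·area = 16
  edge (20, 0)→(22, 5): d=(2,5) right/bottom  bias=-1
  edge (22, 5)→(20, 8): d=(-2,3) right/bottom  bias=-1
  edge (20, 8)→(20, 0): d=(0,-8) top-left  bias=+0
    (10,1)@(21, 3): e=[1,7,8] → █
    (11,1)@(23, 3): e=[-9,1,24] → ·
    (10,2)@(21, 5): e=[5,3,8] → █
    (11,2)@(23, 5): e=[-5,-3,24] → ·
    (10,3)@(21, 7): e=[9,-1,8] → ·
  covered (2 px):
    · · · · · · · · · · · ·
    · · · · · · · · · · █ ·
    · · · · · · · · · · █ ·
    · · · · · · · · · · · ·
    · · · · · · · · · · · ·
T2:
  2·area = 8
  edge (12, 8)→(22, 2): d=(10,-6) top-left  bias=+0
  edge (22, 2)→(10, 10): d=(-12,8) right/bottom  bias=-1
  edge (10, 10)→(12, 8): d=(2,-2) top-left  bias=+0
    (9,0)@(19, 1): e=[-28,36,0] → ·  [on edge]
    (8,1)@(17, 3): e=[-20,28,0] → ·  [on edge]
    (7,2)@(15, 5): e=[-12,20,0] → ·  [on edge]
    (8,2)@(17, 5): e=[0,4,4] → █  [on edge]
    (9,2)@(19, 5): e=[12,-12,8] → ·
    (6,3)@(13, 7): e=[-4,12,0] → ·  [on edge]
    (8,3)@(17, 7): e=[20,-20,8] → ·
    (5,4)@(11, 9): e=[4,4,0] → █  [on edge]
    (6,4)@(13, 9): e=[16,-12,4] → ·
  covered (2 px):
    · · · · · · · · · · · ·
    · · · · · · · · · · · ·
    · · · · · · · · █ · · ·
    · · · · · · · · · · · ·
    · · · · · █ · · · · · ·

Result: [[1,2],[2,2],[3,2],[1,3],[2,3],[3,3],[4,3],[5,3],[2,4]]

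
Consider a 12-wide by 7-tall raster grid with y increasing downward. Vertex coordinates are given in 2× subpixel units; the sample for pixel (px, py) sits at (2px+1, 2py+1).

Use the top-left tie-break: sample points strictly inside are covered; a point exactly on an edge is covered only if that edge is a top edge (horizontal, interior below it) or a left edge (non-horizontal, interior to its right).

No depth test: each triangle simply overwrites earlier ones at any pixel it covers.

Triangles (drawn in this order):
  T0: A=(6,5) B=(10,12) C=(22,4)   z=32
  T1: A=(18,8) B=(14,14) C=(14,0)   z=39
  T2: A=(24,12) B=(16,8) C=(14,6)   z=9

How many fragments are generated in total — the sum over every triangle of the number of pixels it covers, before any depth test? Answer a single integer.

T0:
  2·area = 116  (B↔C swapped to make it positive)
  edge (6, 5)→(22, 4): d=(16,-1) top-left  bias=+0
  edge (22, 4)→(10, 12): d=(-12,8) right/bottom  bias=-1
  edge (10, 12)→(6, 5): d=(-4,-7) top-left  bias=+0
    (3,2)@(7, 5): e=[1,108,7] → #
    (4,2)@(9, 5): e=[3,92,21] → #
    (5,2)@(11, 5): e=[5,76,35] → #
    (6,2)@(13, 5): e=[7,60,49] → #
    (7,2)@(15, 5): e=[9,44,63] → #
    (8,2)@(17, 5): e=[11,28,77] → #
    (9,2)@(19, 5): e=[13,12,91] → #
    (10,2)@(21, 5): e=[15,-4,105] → ·
    (3,3)@(7, 7): e=[33,84,-1] → ·
    (4,3)@(9, 7): e=[35,68,13] → #
    (9,3)@(19, 7): e=[45,-12,83] → ·
    (4,4)@(9, 9): e=[67,44,5] → #
  covered (16 px):
    · · · · · · · · · · · ·
    · · · · · · · · · · · ·
    · · · # # # # # # # · ·
    · · · · # # # # # · · ·
    · · · · # # # · · · · ·
    · · · · · # · · · · · ·
    · · · · · · · · · · · ·
T1:
  2·area = 56
  edge (18, 8)→(14, 14): d=(-4,6) right/bottom  bias=-1
  edge (14, 14)→(14, 0): d=(0,-14) top-left  bias=+0
  edge (14, 0)→(18, 8): d=(4,8) right/bottom  bias=-1
    (7,1)@(15, 3): e=[38,14,4] → #
    (8,1)@(17, 3): e=[26,42,-12] → ·
    (7,2)@(15, 5): e=[30,14,12] → #
    (8,2)@(17, 5): e=[18,42,-4] → ·
    (7,3)@(15, 7): e=[22,14,20] → #
    (8,3)@(17, 7): e=[10,42,4] → #
    (9,3)@(19, 7): e=[-2,70,-12] → ·
    (7,4)@(15, 9): e=[14,14,28] → #
    (9,4)@(19, 9): e=[-10,70,-4] → ·
    (7,5)@(15, 11): e=[6,14,36] → #
    (8,5)@(17, 11): e=[-6,42,20] → ·
    (7,6)@(15, 13): e=[-2,14,44] → ·
  covered (7 px):
    · · · · · · · · · · · ·
    · · · · · · · # · · · ·
    · · · · · · · # · · · ·
    · · · · · · · # # · · ·
    · · · · · · · # # · · ·
    · · · · · · · # · · · ·
    · · · · · · · · · · · ·
T2:
  2·area = 8
  edge (24, 12)→(16, 8): d=(-8,-4) top-left  bias=+0
  edge (16, 8)→(14, 6): d=(-2,-2) top-left  bias=+0
  edge (14, 6)→(24, 12): d=(10,6) right/bottom  bias=-1
    (4,0)@(9, 1): e=[28,0,-20] → ·  [on edge]
    (4,1)@(9, 3): e=[12,-4,0] → ·  [on edge]
    (5,1)@(11, 3): e=[20,0,-12] → ·  [on edge]
    (6,2)@(13, 5): e=[12,0,-4] → ·  [on edge]
    (7,3)@(15, 7): e=[4,0,4] → #  [on edge]
    (8,3)@(17, 7): e=[12,4,-8] → ·
    (7,4)@(15, 9): e=[-12,-4,24] → ·
    (8,4)@(17, 9): e=[-4,0,12] → ·  [on edge]
    (9,4)@(19, 9): e=[4,4,0] → ·  [on edge]
    (9,5)@(19, 11): e=[-12,0,20] → ·  [on edge]
    (10,6)@(21, 13): e=[-20,0,28] → ·  [on edge]
  covered (1 px):
    · · · · · · · · · · · ·
    · · · · · · · · · · · ·
    · · · · · · · · · · · ·
    · · · · · · · # · · · ·
    · · · · · · · · · · · ·
    · · · · · · · · · · · ·
    · · · · · · · · · · · ·

Result: 24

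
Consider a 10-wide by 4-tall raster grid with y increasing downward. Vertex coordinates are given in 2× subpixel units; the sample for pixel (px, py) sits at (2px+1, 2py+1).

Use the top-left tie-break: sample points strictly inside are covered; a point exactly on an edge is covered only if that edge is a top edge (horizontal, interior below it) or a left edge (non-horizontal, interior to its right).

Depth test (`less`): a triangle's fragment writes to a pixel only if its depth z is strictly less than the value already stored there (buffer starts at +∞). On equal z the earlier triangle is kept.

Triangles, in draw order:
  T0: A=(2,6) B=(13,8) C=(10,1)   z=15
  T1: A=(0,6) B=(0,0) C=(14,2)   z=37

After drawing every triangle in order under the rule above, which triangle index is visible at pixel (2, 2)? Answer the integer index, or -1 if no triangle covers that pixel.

T0:
  2·area = 71  (B↔C swapped to make it positive)
  edge (2, 6)→(10, 1): d=(8,-5) top-left  bias=+0
  edge (10, 1)→(13, 8): d=(3,7) right/bottom  bias=-1
  edge (13, 8)→(2, 6): d=(-11,-2) top-left  bias=+0
    (3,1)@(7, 3): e=[1,27,43] → █
    (4,1)@(9, 3): e=[11,13,47] → █
    (5,1)@(11, 3): e=[21,-1,51] → ·
    (2,2)@(5, 5): e=[7,47,17] → █
    (5,2)@(11, 5): e=[37,5,29] → █
    (6,2)@(13, 5): e=[47,-9,33] → ·
    (2,3)@(5, 7): e=[23,53,-5] → ·
    (3,3)@(7, 7): e=[33,39,-1] → ·
    (4,3)@(9, 7): e=[43,25,3] → █
    (6,3)@(13, 7): e=[63,-3,11] → ·
  covered (8 px):
    · · · · · · · · · ·
    · · · █ █ · · · · ·
    · · █ █ █ █ · · · ·
    · · · · █ █ · · · ·
T1:
  2·area = 84
  edge (0, 6)→(0, 0): d=(0,-6) top-left  bias=+0
  edge (0, 0)→(14, 2): d=(14,2) right/bottom  bias=-1
  edge (14, 2)→(0, 6): d=(-14,4) right/bottom  bias=-1
    (0,0)@(1, 1): e=[6,12,66] → █
    (1,0)@(3, 1): e=[18,8,58] → █
    (2,0)@(5, 1): e=[30,4,50] → █
    (3,0)@(7, 1): e=[42,0,42] → ·  [on edge]
    (0,1)@(1, 3): e=[6,40,38] → █
    (3,1)@(7, 3): e=[42,28,14] → █
    (4,1)@(9, 3): e=[54,24,6] → █
    (5,1)@(11, 3): e=[66,20,-2] → ·
    (0,2)@(1, 5): e=[6,68,10] → █
    (2,2)@(5, 5): e=[30,60,-6] → ·
    (3,2)@(7, 5): e=[42,56,-14] → ·
    (4,2)@(9, 5): e=[54,52,-22] → ·
  covered (10 px):
    █ █ █ · · · · · · ·
    █ █ █ █ █ · · · · ·
    █ █ · · · · · · · ·
    · · · · · · · · · ·

Z-buffer (winner per pixel, '.' = empty):
  1 1 1 . . . . . . .
  1 1 1 0 0 . . . . .
  1 1 0 0 0 0 . . . .
  . . . . 0 0 . . . .

Result: 0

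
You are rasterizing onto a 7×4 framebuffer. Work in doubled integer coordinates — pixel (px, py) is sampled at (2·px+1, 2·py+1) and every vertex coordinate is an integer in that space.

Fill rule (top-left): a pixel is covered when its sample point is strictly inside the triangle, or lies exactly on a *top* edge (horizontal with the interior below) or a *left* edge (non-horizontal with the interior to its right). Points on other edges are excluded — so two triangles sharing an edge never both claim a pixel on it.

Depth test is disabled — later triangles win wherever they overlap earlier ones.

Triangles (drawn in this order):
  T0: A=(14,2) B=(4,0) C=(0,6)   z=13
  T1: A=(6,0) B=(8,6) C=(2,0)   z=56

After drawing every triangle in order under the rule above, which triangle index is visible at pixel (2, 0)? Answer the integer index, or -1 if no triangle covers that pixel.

T0:
  2·area = 68  (B↔C swapped to make it positive)
  edge (14, 2)→(0, 6): d=(-14,4) right/bottom  bias=-1
  edge (0, 6)→(4, 0): d=(4,-6) top-left  bias=+0
  edge (4, 0)→(14, 2): d=(10,2) right/bottom  bias=-1
    (2,0)@(5, 1): e=[50,10,8] → #
    (3,0)@(7, 1): e=[42,22,4] → #
    (4,0)@(9, 1): e=[34,34,0] → ·  [on edge]
    (1,1)@(3, 3): e=[30,6,32] → #
    (4,1)@(9, 3): e=[6,42,20] → #
    (5,1)@(11, 3): e=[-2,54,16] → ·
    (0,2)@(1, 5): e=[10,2,56] → #
    (2,2)@(5, 5): e=[-6,26,48] → ·
    (3,2)@(7, 5): e=[-14,38,44] → ·
    (4,2)@(9, 5): e=[-22,50,40] → ·
    (0,3)@(1, 7): e=[-18,10,76] → ·
    (1,3)@(3, 7): e=[-26,22,72] → ·
  covered (8 px):
    · · # # · · ·
    · # # # # · ·
    # # · · · · ·
    · · · · · · ·
T1:
  2·area = 24
  edge (6, 0)→(8, 6): d=(2,6) right/bottom  bias=-1
  edge (8, 6)→(2, 0): d=(-6,-6) top-left  bias=+0
  edge (2, 0)→(6, 0): d=(4,0) top-left  bias=+0
    (1,0)@(3, 1): e=[20,0,4] → #  [on edge]
    (2,0)@(5, 1): e=[8,12,4] → #
    (3,0)@(7, 1): e=[-4,24,4] → ·
    (1,1)@(3, 3): e=[24,-12,12] → ·
    (2,1)@(5, 3): e=[12,0,12] → #  [on edge]
    (3,1)@(7, 3): e=[0,12,12] → ·  [on edge]
    (2,2)@(5, 5): e=[16,-12,20] → ·
    (3,2)@(7, 5): e=[4,0,20] → #  [on edge]
    (4,2)@(9, 5): e=[-8,12,20] → ·
    (3,3)@(7, 7): e=[8,-12,28] → ·
    (4,3)@(9, 7): e=[-4,0,28] → ·  [on edge]
  covered (4 px):
    · # # · · · ·
    · · # · · · ·
    · · · # · · ·
    · · · · · · ·

Z-buffer (winner per pixel, '.' = empty):
  . 1 1 0 . . .
  . 0 1 0 0 . .
  0 0 . 1 . . .
  . . . . . . .

Final: 1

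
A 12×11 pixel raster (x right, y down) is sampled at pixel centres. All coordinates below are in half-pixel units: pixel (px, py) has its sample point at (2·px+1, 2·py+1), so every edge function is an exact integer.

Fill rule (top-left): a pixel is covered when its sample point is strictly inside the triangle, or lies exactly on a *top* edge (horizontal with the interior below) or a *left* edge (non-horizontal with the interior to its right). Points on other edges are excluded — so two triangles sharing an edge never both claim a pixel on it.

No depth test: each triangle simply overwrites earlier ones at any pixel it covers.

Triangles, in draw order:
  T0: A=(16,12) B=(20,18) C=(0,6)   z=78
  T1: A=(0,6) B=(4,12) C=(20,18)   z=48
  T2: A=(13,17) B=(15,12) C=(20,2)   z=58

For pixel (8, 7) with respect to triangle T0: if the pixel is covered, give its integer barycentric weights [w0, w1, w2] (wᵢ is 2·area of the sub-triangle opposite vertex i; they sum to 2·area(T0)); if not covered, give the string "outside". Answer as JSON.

T0:
  2·area = 72
  edge (16, 12)→(20, 18): d=(4,6) right/bottom  bias=-1
  edge (20, 18)→(0, 6): d=(-20,-12) top-left  bias=+0
  edge (0, 6)→(16, 12): d=(16,6) right/bottom  bias=-1
    (2,4)@(5, 9): e=[54,0,18] → X  [on edge]
    (3,4)@(7, 9): e=[42,24,6] → X
    (4,4)@(9, 9): e=[30,48,-6] → .
    (2,5)@(5, 11): e=[62,-40,50] → .
    (3,5)@(7, 11): e=[50,-16,38] → .
    (4,5)@(9, 11): e=[38,8,26] → X
    (5,5)@(11, 11): e=[26,32,14] → X
    (6,5)@(13, 11): e=[14,56,2] → X
    (7,5)@(15, 11): e=[2,80,-10] → .
    (4,6)@(9, 13): e=[46,-32,58] → .
    (5,6)@(11, 13): e=[34,-8,46] → .
    (6,6)@(13, 13): e=[22,16,34] → X
    (7,7)@(15, 15): e=[18,0,54] → X  [on edge]
  covered (10 px):
    . . . . . . . . . . . .
    . . . . . . . . . . . .
    . . . . . . . . . . . .
    . . . . . . . . . . . .
    . . X X . . . . . . . .
    . . . . X X X . . . . .
    . . . . . . X X . . . .
    . . . . . . . X X . . .
    . . . . . . . . . X . .
    . . . . . . . . . . . .
    . . . . . . . . . . . .
T1:
  2·area = 72  (B↔C swapped to make it positive)
  edge (0, 6)→(20, 18): d=(20,12) right/bottom  bias=-1
  edge (20, 18)→(4, 12): d=(-16,-6) top-left  bias=+0
  edge (4, 12)→(0, 6): d=(-4,-6) top-left  bias=+0
    (0,3)@(1, 7): e=[8,62,2] → X
    (1,3)@(3, 7): e=[-16,74,14] → .
    (0,4)@(1, 9): e=[48,30,-6] → .
    (1,4)@(3, 9): e=[24,42,6] → X
    (2,4)@(5, 9): e=[0,54,18] → .  [on edge]
    (1,5)@(3, 11): e=[64,10,-2] → .
    (2,5)@(5, 11): e=[40,22,10] → X
    (3,5)@(7, 11): e=[16,34,22] → X
    (4,5)@(9, 11): e=[-8,46,34] → .
    (2,6)@(5, 13): e=[80,-10,2] → .
    (3,6)@(7, 13): e=[56,2,14] → X
    (4,6)@(9, 13): e=[32,14,26] → X
    (7,7)@(15, 15): e=[0,18,54] → .  [on edge]
  covered (8 px):
    . . . . . . . . . . . .
    . . . . . . . . . . . .
    . . . . . . . . . . . .
    X . . . . . . . . . . .
    . X . . . . . . . . . .
    . . X X . . . . . . . .
    . . . X X X . . . . . .
    . . . . . . X . . . . .
    . . . . . . . . . . . .
    . . . . . . . . . . . .
    . . . . . . . . . . . .
T2:
  2·area = 5
  edge (13, 17)→(15, 12): d=(2,-5) top-left  bias=+0
  edge (15, 12)→(20, 2): d=(5,-10) top-left  bias=+0
  edge (20, 2)→(13, 17): d=(-7,15) right/bottom  bias=-1
    (8,3)@(17, 7): e=[0,-5,10] → .  [on edge]
    (6,8)@(13, 17): e=[0,5,0] → .  [on edge]
  covered (0 px):
    . . . . . . . . . . . .
    . . . . . . . . . . . .
    . . . . . . . . . . . .
    . . . . . . . . . . . .
    . . . . . . . . . . . .
    . . . . . . . . . . . .
    . . . . . . . . . . . .
    . . . . . . . . . . . .
    . . . . . . . . . . . .
    . . . . . . . . . . . .
    . . . . . . . . . . . .

Final: [24,42,6]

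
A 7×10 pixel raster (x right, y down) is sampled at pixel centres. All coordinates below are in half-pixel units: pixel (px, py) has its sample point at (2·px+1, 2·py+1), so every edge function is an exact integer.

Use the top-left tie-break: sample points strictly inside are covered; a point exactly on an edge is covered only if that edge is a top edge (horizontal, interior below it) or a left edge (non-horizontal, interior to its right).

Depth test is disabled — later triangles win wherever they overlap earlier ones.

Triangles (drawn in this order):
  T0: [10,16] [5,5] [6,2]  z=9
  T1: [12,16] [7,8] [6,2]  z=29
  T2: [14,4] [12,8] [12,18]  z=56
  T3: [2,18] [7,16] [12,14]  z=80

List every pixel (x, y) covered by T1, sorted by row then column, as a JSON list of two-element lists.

T0:
  2·area = 26
  edge (10, 16)→(5, 5): d=(-5,-11) top-left  bias=+0
  edge (5, 5)→(6, 2): d=(1,-3) top-left  bias=+0
  edge (6, 2)→(10, 16): d=(4,14) right/bottom  bias=-1
    (2,2)@(5, 5): e=[0,0,26] → #  [on edge]
    (3,2)@(7, 5): e=[22,6,-2] → ·
    (2,3)@(5, 7): e=[-10,2,34] → ·
    (3,3)@(7, 7): e=[12,8,6] → #
    (4,3)@(9, 7): e=[34,14,-22] → ·
    (3,4)@(7, 9): e=[2,10,14] → #
    (4,4)@(9, 9): e=[24,16,-14] → ·
    (1,5)@(3, 11): e=[-52,0,78] → ·  [on edge]
    (3,5)@(7, 11): e=[-8,12,22] → ·
    (4,6)@(9, 13): e=[4,20,2] → #
    (5,6)@(11, 13): e=[26,26,-26] → ·
    (4,7)@(9, 15): e=[-6,22,10] → ·
    (0,8)@(1, 17): e=[-104,0,130] → ·  [on edge]
  covered (4 px):
    · · · · · · ·
    · · · · · · ·
    · · # · · · ·
    · · · # · · ·
    · · · # · · ·
    · · · · · · ·
    · · · · # · ·
    · · · · · · ·
    · · · · · · ·
    · · · · · · ·
T1:
  2·area = 22
  edge (12, 16)→(7, 8): d=(-5,-8) top-left  bias=+0
  edge (7, 8)→(6, 2): d=(-1,-6) top-left  bias=+0
  edge (6, 2)→(12, 16): d=(6,14) right/bottom  bias=-1
    (3,2)@(7, 5): e=[15,3,4] → #
    (4,2)@(9, 5): e=[31,15,-24] → ·
    (3,3)@(7, 7): e=[5,1,16] → #
    (4,3)@(9, 7): e=[21,13,-12] → ·
    (3,4)@(7, 9): e=[-5,-1,28] → ·
    (4,4)@(9, 9): e=[11,11,0] → ·  [on edge]
    (4,5)@(9, 11): e=[1,9,12] → #
    (5,5)@(11, 11): e=[17,21,-16] → ·
    (4,6)@(9, 13): e=[-9,7,24] → ·
  covered (3 px):
    · · · · · · ·
    · · · · · · ·
    · · · # · · ·
    · · · # · · ·
    · · · · · · ·
    · · · · # · ·
    · · · · · · ·
    · · · · · · ·
    · · · · · · ·
    · · · · · · ·
T2:
  2·area = 20  (B↔C swapped to make it positive)
  edge (14, 4)→(12, 18): d=(-2,14) right/bottom  bias=-1
  edge (12, 18)→(12, 8): d=(0,-10) top-left  bias=+0
  edge (12, 8)→(14, 4): d=(2,-4) top-left  bias=+0
    (6,3)@(13, 7): e=[8,10,2] → #
    (6,4)@(13, 9): e=[4,10,6] → #
    (6,5)@(13, 11): e=[0,10,10] → ·  [on edge]
  covered (2 px):
    · · · · · · ·
    · · · · · · ·
    · · · · · · ·
    · · · · · · #
    · · · · · · #
    · · · · · · ·
    · · · · · · ·
    · · · · · · ·
    · · · · · · ·
    · · · · · · ·
T3:
  degenerate (2·area = 0) — covers nothing

Final: [[3,2],[3,3],[4,5]]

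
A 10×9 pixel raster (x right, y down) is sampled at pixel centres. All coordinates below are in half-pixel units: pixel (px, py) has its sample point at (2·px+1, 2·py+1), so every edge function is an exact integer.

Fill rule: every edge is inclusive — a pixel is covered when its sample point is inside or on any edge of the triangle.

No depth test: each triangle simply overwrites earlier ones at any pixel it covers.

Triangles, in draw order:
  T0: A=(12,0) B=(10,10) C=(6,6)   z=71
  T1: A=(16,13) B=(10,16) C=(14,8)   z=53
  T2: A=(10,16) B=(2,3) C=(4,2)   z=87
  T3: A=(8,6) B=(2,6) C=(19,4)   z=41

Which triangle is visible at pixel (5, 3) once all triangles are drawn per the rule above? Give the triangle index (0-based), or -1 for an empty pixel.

T0:
  2·area = 48
  edge (12, 0)→(10, 10): d=(-2,10) inclusive
  edge (10, 10)→(6, 6): d=(-4,-4) inclusive
  edge (6, 6)→(12, 0): d=(6,-6) inclusive
    (0,0)@(1, 1): e=[108,0,-60] → ·  [on edge]
    (5,0)@(11, 1): e=[8,40,0] → █  [on edge]
    (6,0)@(13, 1): e=[-12,48,12] → ·
    (1,1)@(3, 3): e=[84,0,-36] → ·  [on edge]
    (4,1)@(9, 3): e=[24,24,0] → █  [on edge]
    (6,1)@(13, 3): e=[-16,40,24] → ·
    (2,2)@(5, 5): e=[60,0,-12] → ·  [on edge]
    (3,2)@(7, 5): e=[40,8,0] → █  [on edge]
    (5,2)@(11, 5): e=[0,24,24] → █  [on edge]
    (6,2)@(13, 5): e=[-20,32,36] → ·
    (2,3)@(5, 7): e=[56,-8,0] → ·  [on edge]
    (3,3)@(7, 7): e=[36,0,12] → █  [on edge]
    (1,4)@(3, 9): e=[72,-24,0] → ·  [on edge]
    (4,4)@(9, 9): e=[12,0,36] → █  [on edge]
    (0,5)@(1, 11): e=[88,-40,0] → ·  [on edge]
    (5,5)@(11, 11): e=[-12,0,60] → ·  [on edge]
    (6,6)@(13, 13): e=[-36,0,84] → ·  [on edge]
    (4,7)@(9, 15): e=[0,-24,72] → ·  [on edge]
    (7,7)@(15, 15): e=[-60,0,108] → ·  [on edge]
    (8,8)@(17, 17): e=[-84,0,132] → ·  [on edge]
  covered (9 px):
    · · · · · █ · · · ·
    · · · · █ █ · · · ·
    · · · █ █ █ · · · ·
    · · · █ █ · · · · ·
    · · · · █ · · · · ·
    · · · · · · · · · ·
    · · · · · · · · · ·
    · · · · · · · · · ·
    · · · · · · · · · ·
T1:
  2·area = 36
  edge (16, 13)→(10, 16): d=(-6,3) inclusive
  edge (10, 16)→(14, 8): d=(4,-8) inclusive
  edge (14, 8)→(16, 13): d=(2,5) inclusive
    (6,5)@(13, 11): e=[21,4,11] → █
    (7,5)@(15, 11): e=[15,20,1] → █
    (8,5)@(17, 11): e=[9,36,-9] → ·
    (6,6)@(13, 13): e=[9,12,15] → █
    (8,6)@(17, 13): e=[-3,44,-5] → ·
    (5,7)@(11, 15): e=[3,4,29] → █
    (6,7)@(13, 15): e=[-3,20,19] → ·
    (7,7)@(15, 15): e=[-9,36,9] → ·
    (5,8)@(11, 17): e=[-9,12,33] → ·
  covered (5 px):
    · · · · · · · · · ·
    · · · · · · · · · ·
    · · · · · · · · · ·
    · · · · · · · · · ·
    · · · · · · · · · ·
    · · · · · · █ █ · ·
    · · · · · · █ █ · ·
    · · · · · █ · · · ·
    · · · · · · · · · ·
T2:
  2·area = 34
  edge (10, 16)→(2, 3): d=(-8,-13) inclusive
  edge (2, 3)→(4, 2): d=(2,-1) inclusive
  edge (4, 2)→(10, 16): d=(6,14) inclusive
    (1,1)@(3, 3): e=[13,1,20] → █
    (2,1)@(5, 3): e=[39,3,-8] → ·
    (1,2)@(3, 5): e=[-3,5,32] → ·
    (2,2)@(5, 5): e=[23,7,4] → █
    (3,2)@(7, 5): e=[49,9,-24] → ·
    (2,3)@(5, 7): e=[7,11,16] → █
    (3,3)@(7, 7): e=[33,13,-12] → ·
    (2,4)@(5, 9): e=[-9,15,28] → ·
    (3,4)@(7, 9): e=[17,17,0] → █  [on edge]
    (4,4)@(9, 9): e=[43,19,-28] → ·
    (3,5)@(7, 11): e=[1,21,12] → █
    (4,5)@(9, 11): e=[27,23,-16] → ·
  covered (5 px):
    · · · · · · · · · ·
    · █ · · · · · · · ·
    · · █ · · · · · · ·
    · · █ · · · · · · ·
    · · · █ · · · · · ·
    · · · █ · · · · · ·
    · · · · · · · · · ·
    · · · · · · · · · ·
    · · · · · · · · · ·
T3:
  2·area = 12
  edge (8, 6)→(2, 6): d=(-6,0) inclusive
  edge (2, 6)→(19, 4): d=(17,-2) inclusive
  edge (19, 4)→(8, 6): d=(-11,2) inclusive
    (5,2)@(11, 5): e=[6,1,5] → █
    (6,2)@(13, 5): e=[6,5,1] → █
    (7,2)@(15, 5): e=[6,9,-3] → ·
    (5,3)@(11, 7): e=[-6,35,-17] → ·
    (6,3)@(13, 7): e=[-6,39,-21] → ·
  covered (2 px):
    · · · · · · · · · ·
    · · · · · · · · · ·
    · · · · · █ █ · · ·
    · · · · · · · · · ·
    · · · · · · · · · ·
    · · · · · · · · · ·
    · · · · · · · · · ·
    · · · · · · · · · ·
    · · · · · · · · · ·

Z-buffer (winner per pixel, '.' = empty):
  . . . . . 0 . . . .
  . 2 . . 0 0 . . . .
  . . 2 0 0 3 3 . . .
  . . 2 0 0 . . . . .
  . . . 2 0 . . . . .
  . . . 2 . . 1 1 . .
  . . . . . . 1 1 . .
  . . . . . 1 . . . .
  . . . . . . . . . .

Answer: -1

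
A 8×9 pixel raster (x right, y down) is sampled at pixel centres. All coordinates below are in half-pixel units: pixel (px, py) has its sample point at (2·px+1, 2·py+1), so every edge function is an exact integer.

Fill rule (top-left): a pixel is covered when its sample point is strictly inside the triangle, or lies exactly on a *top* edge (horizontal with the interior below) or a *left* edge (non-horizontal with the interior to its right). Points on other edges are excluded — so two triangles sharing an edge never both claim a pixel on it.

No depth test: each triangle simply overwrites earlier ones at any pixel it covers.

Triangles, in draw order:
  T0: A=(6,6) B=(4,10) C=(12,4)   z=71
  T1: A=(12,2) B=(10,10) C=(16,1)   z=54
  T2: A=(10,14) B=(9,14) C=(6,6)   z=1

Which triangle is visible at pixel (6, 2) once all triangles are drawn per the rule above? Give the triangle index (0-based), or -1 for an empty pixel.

T0:
  2·area = 20  (B↔C swapped to make it positive)
  edge (6, 6)→(12, 4): d=(6,-2) top-left  bias=+0
  edge (12, 4)→(4, 10): d=(-8,6) right/bottom  bias=-1
  edge (4, 10)→(6, 6): d=(2,-4) top-left  bias=+0
    (7,1)@(15, 3): e=[0,-10,30] → .  [on edge]
    (4,2)@(9, 5): e=[0,10,10] → X  [on edge]
    (5,2)@(11, 5): e=[4,-2,18] → .
    (1,3)@(3, 7): e=[0,30,-10] → .  [on edge]
    (3,3)@(7, 7): e=[8,6,6] → X
    (4,3)@(9, 7): e=[12,-6,14] → .
    (2,4)@(5, 9): e=[16,2,2] → X
    (3,4)@(7, 9): e=[20,-10,10] → .
    (2,5)@(5, 11): e=[28,-14,6] → .
  covered (3 px):
    . . . . . . . .
    . . . . . . . .
    . . . . X . . .
    . . . X . . . .
    . . X . . . . .
    . . . . . . . .
    . . . . . . . .
    . . . . . . . .
    . . . . . . . .
T1:
  2·area = 30  (B↔C swapped to make it positive)
  edge (12, 2)→(16, 1): d=(4,-1) top-left  bias=+0
  edge (16, 1)→(10, 10): d=(-6,9) right/bottom  bias=-1
  edge (10, 10)→(12, 2): d=(2,-8) top-left  bias=+0
    (6,1)@(13, 3): e=[5,15,10] → X
    (7,1)@(15, 3): e=[7,-3,26] → .
    (6,2)@(13, 5): e=[13,3,14] → X
    (7,2)@(15, 5): e=[15,-15,30] → .
    (5,3)@(11, 7): e=[19,9,2] → X
    (6,3)@(13, 7): e=[21,-9,18] → .
    (5,4)@(11, 9): e=[27,-3,6] → .
  covered (3 px):
    . . . . . . . .
    . . . . . . X .
    . . . . . . X .
    . . . . . X . .
    . . . . . . . .
    . . . . . . . .
    . . . . . . . .
    . . . . . . . .
    . . . . . . . .
T2:
  2·area = 8
  edge (10, 14)→(9, 14): d=(-1,0) right/bottom  bias=-1
  edge (9, 14)→(6, 6): d=(-3,-8) top-left  bias=+0
  edge (6, 6)→(10, 14): d=(4,8) right/bottom  bias=-1
    (4,6)@(9, 13): e=[1,3,4] → X
    (5,6)@(11, 13): e=[1,19,-12] → .
    (4,7)@(9, 15): e=[-1,-3,12] → .
  covered (1 px):
    . . . . . . . .
    . . . . . . . .
    . . . . . . . .
    . . . . . . . .
    . . . . . . . .
    . . . . . . . .
    . . . . X . . .
    . . . . . . . .
    . . . . . . . .

Z-buffer (winner per pixel, '.' = empty):
  . . . . . . . .
  . . . . . . 1 .
  . . . . 0 . 1 .
  . . . 0 . 1 . .
  . . 0 . . . . .
  . . . . . . . .
  . . . . 2 . . .
  . . . . . . . .
  . . . . . . . .

Final: 1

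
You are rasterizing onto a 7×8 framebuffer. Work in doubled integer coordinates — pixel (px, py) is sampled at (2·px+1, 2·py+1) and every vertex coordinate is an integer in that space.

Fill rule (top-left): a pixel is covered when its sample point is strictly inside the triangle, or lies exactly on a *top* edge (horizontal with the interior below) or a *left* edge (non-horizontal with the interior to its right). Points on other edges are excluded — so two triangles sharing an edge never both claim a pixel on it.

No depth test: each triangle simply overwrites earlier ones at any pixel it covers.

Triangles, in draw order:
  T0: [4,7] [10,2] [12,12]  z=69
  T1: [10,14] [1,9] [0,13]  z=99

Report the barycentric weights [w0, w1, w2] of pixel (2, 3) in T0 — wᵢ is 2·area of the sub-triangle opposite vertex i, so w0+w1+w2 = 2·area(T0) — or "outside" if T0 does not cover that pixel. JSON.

T0:
  2·area = 70
  edge (4, 7)→(10, 2): d=(6,-5) top-left  bias=+0
  edge (10, 2)→(12, 12): d=(2,10) right/bottom  bias=-1
  edge (12, 12)→(4, 7): d=(-8,-5) top-left  bias=+0
    (4,1)@(9, 3): e=[1,12,57] → X
    (5,1)@(11, 3): e=[11,-8,67] → .
    (3,2)@(7, 5): e=[3,36,31] → X
    (5,2)@(11, 5): e=[23,-4,51] → .
    (2,3)@(5, 7): e=[5,60,5] → X
    (5,3)@(11, 7): e=[35,0,35] → .  [on edge]
    (2,4)@(5, 9): e=[17,64,-11] → .
    (3,4)@(7, 9): e=[27,44,-1] → .
    (4,4)@(9, 9): e=[37,24,9] → X
    (5,4)@(11, 9): e=[47,4,19] → X
    (6,4)@(13, 9): e=[57,-16,29] → .
    (4,5)@(9, 11): e=[49,28,-7] → .
  covered (9 px):
    . . . . . . .
    . . . . X . .
    . . . X X . .
    . . X X X . .
    . . . . X X .
    . . . . . X .
    . . . . . . .
    . . . . . . .
T1:
  2·area = 41  (B↔C swapped to make it positive)
  edge (10, 14)→(0, 13): d=(-10,-1) top-left  bias=+0
  edge (0, 13)→(1, 9): d=(1,-4) top-left  bias=+0
  edge (1, 9)→(10, 14): d=(9,5) right/bottom  bias=-1
    (1,0)@(3, 1): e=[123,0,-82] → .  [on edge]
    (0,4)@(1, 9): e=[41,0,0] → .  [on edge]
    (0,5)@(1, 11): e=[21,2,18] → X
    (1,5)@(3, 11): e=[23,10,8] → X
    (2,5)@(5, 11): e=[25,18,-2] → .
    (0,6)@(1, 13): e=[1,4,36] → X
    (2,6)@(5, 13): e=[5,20,16] → X
    (3,6)@(7, 13): e=[7,28,6] → X
    (4,6)@(9, 13): e=[9,36,-4] → .
    (0,7)@(1, 15): e=[-19,6,54] → .
    (1,7)@(3, 15): e=[-17,14,44] → .
    (2,7)@(5, 15): e=[-15,22,34] → .
  covered (6 px):
    . . . . . . .
    . . . . . . .
    . . . . . . .
    . . . . . . .
    . . . . . . .
    X X . . . . .
    X X X X . . .
    . . . . . . .

Result: [60,5,5]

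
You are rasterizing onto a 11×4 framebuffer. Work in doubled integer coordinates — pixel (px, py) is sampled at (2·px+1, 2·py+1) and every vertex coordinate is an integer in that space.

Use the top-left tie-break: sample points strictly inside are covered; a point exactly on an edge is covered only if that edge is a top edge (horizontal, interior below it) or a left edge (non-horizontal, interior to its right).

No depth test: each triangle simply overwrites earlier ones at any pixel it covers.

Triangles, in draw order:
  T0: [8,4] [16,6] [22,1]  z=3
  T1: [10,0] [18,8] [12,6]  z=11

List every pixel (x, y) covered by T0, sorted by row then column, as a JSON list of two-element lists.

T0:
  2·area = 52  (B↔C swapped to make it positive)
  edge (8, 4)→(22, 1): d=(14,-3) top-left  bias=+0
  edge (22, 1)→(16, 6): d=(-6,5) right/bottom  bias=-1
  edge (16, 6)→(8, 4): d=(-8,-2) top-left  bias=+0
    (6,1)@(13, 3): e=[1,33,18] → #
    (7,1)@(15, 3): e=[7,23,22] → #
    (8,1)@(17, 3): e=[13,13,26] → #
    (9,1)@(19, 3): e=[19,3,30] → #
    (10,1)@(21, 3): e=[25,-7,34] → ·
    (6,2)@(13, 5): e=[29,21,2] → #
    (9,2)@(19, 5): e=[47,-9,14] → ·
    (6,3)@(13, 7): e=[57,9,-14] → ·
    (7,3)@(15, 7): e=[63,-1,-10] → ·
    (8,3)@(17, 7): e=[69,-11,-6] → ·
  covered (7 px):
    · · · · · · · · · · ·
    · · · · · · # # # # ·
    · · · · · · # # # · ·
    · · · · · · · · · · ·
T1:
  2·area = 32
  edge (10, 0)→(18, 8): d=(8,8) right/bottom  bias=-1
  edge (18, 8)→(12, 6): d=(-6,-2) top-left  bias=+0
  edge (12, 6)→(10, 0): d=(-2,-6) top-left  bias=+0
    (5,0)@(11, 1): e=[0,28,4] → ·  [on edge]
    (1,1)@(3, 3): e=[80,0,-48] → ·  [on edge]
    (5,1)@(11, 3): e=[16,16,0] → #  [on edge]
    (6,1)@(13, 3): e=[0,20,12] → ·  [on edge]
    (4,2)@(9, 5): e=[48,0,-16] → ·  [on edge]
    (5,2)@(11, 5): e=[32,4,-4] → ·
    (6,2)@(13, 5): e=[16,8,8] → #
    (7,2)@(15, 5): e=[0,12,20] → ·  [on edge]
    (6,3)@(13, 7): e=[32,-4,4] → ·
    (7,3)@(15, 7): e=[16,0,16] → #  [on edge]
    (8,3)@(17, 7): e=[0,4,28] → ·  [on edge]
  covered (3 px):
    · · · · · · · · · · ·
    · · · · · # · · · · ·
    · · · · · · # · · · ·
    · · · · · · · # · · ·

Result: [[6,1],[7,1],[8,1],[9,1],[6,2],[7,2],[8,2]]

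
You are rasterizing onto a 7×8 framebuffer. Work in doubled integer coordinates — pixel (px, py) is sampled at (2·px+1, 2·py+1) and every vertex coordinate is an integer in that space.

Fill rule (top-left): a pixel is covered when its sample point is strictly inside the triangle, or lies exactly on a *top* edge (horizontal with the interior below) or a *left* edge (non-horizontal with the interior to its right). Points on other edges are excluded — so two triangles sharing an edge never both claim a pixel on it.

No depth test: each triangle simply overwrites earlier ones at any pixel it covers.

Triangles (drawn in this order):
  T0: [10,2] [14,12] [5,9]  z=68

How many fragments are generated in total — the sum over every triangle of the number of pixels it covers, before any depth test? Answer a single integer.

T0:
  2·area = 78
  edge (10, 2)→(14, 12): d=(4,10) right/bottom  bias=-1
  edge (14, 12)→(5, 9): d=(-9,-3) top-left  bias=+0
  edge (5, 9)→(10, 2): d=(5,-7) top-left  bias=+0
    (4,2)@(9, 5): e=[22,48,8] → #
    (5,2)@(11, 5): e=[2,54,22] → #
    (6,2)@(13, 5): e=[-18,60,36] → ·
    (3,3)@(7, 7): e=[50,24,4] → #
    (6,3)@(13, 7): e=[-10,42,46] → ·
    (2,4)@(5, 9): e=[78,0,0] → #  [on edge]
    (6,4)@(13, 9): e=[-2,24,56] → ·
    (2,5)@(5, 11): e=[86,-18,10] → ·
    (3,5)@(7, 11): e=[66,-12,24] → ·
    (4,5)@(9, 11): e=[46,-6,38] → ·
    (5,5)@(11, 11): e=[26,0,52] → #  [on edge]
    (6,5)@(13, 11): e=[6,6,66] → #
  covered (11 px):
    · · · · · · ·
    · · · · · · ·
    · · · · # # ·
    · · · # # # ·
    · · # # # # ·
    · · · · · # #
    · · · · · · ·
    · · · · · · ·

Result: 11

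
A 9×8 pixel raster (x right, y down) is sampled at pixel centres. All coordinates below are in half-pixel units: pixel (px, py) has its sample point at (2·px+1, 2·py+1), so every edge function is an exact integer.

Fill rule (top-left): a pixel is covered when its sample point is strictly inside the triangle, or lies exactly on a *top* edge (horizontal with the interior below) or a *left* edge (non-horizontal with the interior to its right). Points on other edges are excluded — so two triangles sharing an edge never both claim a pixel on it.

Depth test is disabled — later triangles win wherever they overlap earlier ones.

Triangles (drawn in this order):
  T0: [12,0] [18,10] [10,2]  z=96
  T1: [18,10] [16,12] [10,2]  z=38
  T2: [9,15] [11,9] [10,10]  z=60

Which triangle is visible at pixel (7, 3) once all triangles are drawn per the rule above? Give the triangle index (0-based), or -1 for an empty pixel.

T0:
  2·area = 32
  edge (12, 0)→(18, 10): d=(6,10) right/bottom  bias=-1
  edge (18, 10)→(10, 2): d=(-8,-8) top-left  bias=+0
  edge (10, 2)→(12, 0): d=(2,-2) top-left  bias=+0
    (4,0)@(9, 1): e=[36,0,-4] → ·  [on edge]
    (5,0)@(11, 1): e=[16,16,0] → █  [on edge]
    (6,0)@(13, 1): e=[-4,32,4] → ·
    (4,1)@(9, 3): e=[48,-16,0] → ·  [on edge]
    (5,1)@(11, 3): e=[28,0,4] → █  [on edge]
    (6,1)@(13, 3): e=[8,16,8] → █
    (7,1)@(15, 3): e=[-12,32,12] → ·
    (3,2)@(7, 5): e=[80,-48,0] → ·  [on edge]
    (5,2)@(11, 5): e=[40,-16,8] → ·
    (6,2)@(13, 5): e=[20,0,12] → █  [on edge]
    (7,2)@(15, 5): e=[0,16,16] → ·  [on edge]
    (2,3)@(5, 7): e=[112,-80,0] → ·  [on edge]
    (7,3)@(15, 7): e=[12,0,20] → █  [on edge]
    (1,4)@(3, 9): e=[144,-112,0] → ·  [on edge]
    (8,4)@(17, 9): e=[4,0,28] → █  [on edge]
    (0,5)@(1, 11): e=[176,-144,0] → ·  [on edge]
  covered (6 px):
    · · · · · █ · · ·
    · · · · · █ █ · ·
    · · · · · · █ · ·
    · · · · · · · █ ·
    · · · · · · · · █
    · · · · · · · · ·
    · · · · · · · · ·
    · · · · · · · · ·
T1:
  2·area = 32
  edge (18, 10)→(16, 12): d=(-2,2) right/bottom  bias=-1
  edge (16, 12)→(10, 2): d=(-6,-10) top-left  bias=+0
  edge (10, 2)→(18, 10): d=(8,8) right/bottom  bias=-1
    (4,0)@(9, 1): e=[36,-4,0] → ·  [on edge]
    (5,1)@(11, 3): e=[28,4,0] → ·  [on edge]
    (6,2)@(13, 5): e=[20,12,0] → ·  [on edge]
    (6,3)@(13, 7): e=[16,0,16] → █  [on edge]
    (7,3)@(15, 7): e=[12,20,0] → ·  [on edge]
    (6,4)@(13, 9): e=[12,-12,32] → ·
    (7,4)@(15, 9): e=[8,8,16] → █
    (8,4)@(17, 9): e=[4,28,0] → ·  [on edge]
    (7,5)@(15, 11): e=[4,-4,32] → ·
    (8,5)@(17, 11): e=[0,16,16] → ·  [on edge]
    (7,6)@(15, 13): e=[0,-16,48] → ·  [on edge]
    (6,7)@(13, 15): e=[0,-48,80] → ·  [on edge]
  covered (2 px):
    · · · · · · · · ·
    · · · · · · · · ·
    · · · · · · · · ·
    · · · · · · █ · ·
    · · · · · · · █ ·
    · · · · · · · · ·
    · · · · · · · · ·
    · · · · · · · · ·
T2:
  2·area = 4  (B↔C swapped to make it positive)
  edge (9, 15)→(10, 10): d=(1,-5) top-left  bias=+0
  edge (10, 10)→(11, 9): d=(1,-1) top-left  bias=+0
  edge (11, 9)→(9, 15): d=(-2,6) right/bottom  bias=-1
    (6,1)@(13, 3): e=[8,-4,0] → ·  [on edge]
    (8,1)@(17, 3): e=[28,0,-24] → ·  [on edge]
    (5,2)@(11, 5): e=[0,-4,8] → ·  [on edge]
    (7,2)@(15, 5): e=[20,0,-16] → ·  [on edge]
    (6,3)@(13, 7): e=[12,0,-8] → ·  [on edge]
    (5,4)@(11, 9): e=[4,0,0] → ·  [on edge]
    (4,5)@(9, 11): e=[-4,0,8] → ·  [on edge]
    (3,6)@(7, 13): e=[-12,0,16] → ·  [on edge]
    (2,7)@(5, 15): e=[-20,0,24] → ·  [on edge]
    (4,7)@(9, 15): e=[0,4,0] → ·  [on edge]
  covered (0 px):
    · · · · · · · · ·
    · · · · · · · · ·
    · · · · · · · · ·
    · · · · · · · · ·
    · · · · · · · · ·
    · · · · · · · · ·
    · · · · · · · · ·
    · · · · · · · · ·

Z-buffer (winner per pixel, '.' = empty):
  . . . . . 0 . . .
  . . . . . 0 0 . .
  . . . . . . 0 . .
  . . . . . . 1 0 .
  . . . . . . . 1 0
  . . . . . . . . .
  . . . . . . . . .
  . . . . . . . . .

Final: 0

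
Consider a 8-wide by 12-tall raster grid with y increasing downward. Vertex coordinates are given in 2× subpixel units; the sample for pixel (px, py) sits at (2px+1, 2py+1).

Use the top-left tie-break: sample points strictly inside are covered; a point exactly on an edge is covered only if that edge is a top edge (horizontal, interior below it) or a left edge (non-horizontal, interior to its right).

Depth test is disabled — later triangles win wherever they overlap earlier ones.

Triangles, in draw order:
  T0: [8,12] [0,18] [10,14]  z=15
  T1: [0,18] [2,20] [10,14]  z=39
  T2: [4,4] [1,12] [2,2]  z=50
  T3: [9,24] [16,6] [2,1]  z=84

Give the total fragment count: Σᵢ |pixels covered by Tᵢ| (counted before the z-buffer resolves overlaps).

T0:
  2·area = 28  (B↔C swapped to make it positive)
  edge (8, 12)→(10, 14): d=(2,2) right/bottom  bias=-1
  edge (10, 14)→(0, 18): d=(-10,4) right/bottom  bias=-1
  edge (0, 18)→(8, 12): d=(8,-6) top-left  bias=+0
    (0,2)@(1, 5): e=[0,126,-98] → ·  [on edge]
    (1,3)@(3, 7): e=[0,98,-70] → ·  [on edge]
    (2,4)@(5, 9): e=[0,70,-42] → ·  [on edge]
    (3,5)@(7, 11): e=[0,42,-14] → ·  [on edge]
    (3,6)@(7, 13): e=[4,22,2] → #
    (4,6)@(9, 13): e=[0,14,14] → ·  [on edge]
    (2,7)@(5, 15): e=[12,10,6] → #
    (4,7)@(9, 15): e=[4,-6,30] → ·
    (5,7)@(11, 15): e=[0,-14,42] → ·  [on edge]
    (2,8)@(5, 17): e=[16,-10,22] → ·
    (3,8)@(7, 17): e=[12,-18,34] → ·
    (6,8)@(13, 17): e=[0,-42,70] → ·  [on edge]
    (7,9)@(15, 19): e=[0,-70,98] → ·  [on edge]
  covered (3 px):
    · · · · · · · ·
    · · · · · · · ·
    · · · · · · · ·
    · · · · · · · ·
    · · · · · · · ·
    · · · · · · · ·
    · · · # · · · ·
    · · # # · · · ·
    · · · · · · · ·
    · · · · · · · ·
    · · · · · · · ·
    · · · · · · · ·
T1:
  2·area = 28  (B↔C swapped to make it positive)
  edge (0, 18)→(10, 14): d=(10,-4) top-left  bias=+0
  edge (10, 14)→(2, 20): d=(-8,6) right/bottom  bias=-1
  edge (2, 20)→(0, 18): d=(-2,-2) top-left  bias=+0
    (1,8)@(3, 17): e=[2,18,8] → #
    (2,8)@(5, 17): e=[10,6,12] → #
    (3,8)@(7, 17): e=[18,-6,16] → ·
    (0,9)@(1, 19): e=[14,14,0] → #  [on edge]
    (2,9)@(5, 19): e=[30,-10,8] → ·
    (0,10)@(1, 21): e=[34,-2,-4] → ·
    (1,10)@(3, 21): e=[42,-14,0] → ·  [on edge]
    (2,11)@(5, 23): e=[70,-42,0] → ·  [on edge]
  covered (4 px):
    · · · · · · · ·
    · · · · · · · ·
    · · · · · · · ·
    · · · · · · · ·
    · · · · · · · ·
    · · · · · · · ·
    · · · · · · · ·
    · · · · · · · ·
    · # # · · · · ·
    # # · · · · · ·
    · · · · · · · ·
    · · · · · · · ·
T2:
  2·area = 22
  edge (4, 4)→(1, 12): d=(-3,8) right/bottom  bias=-1
  edge (1, 12)→(2, 2): d=(1,-10) top-left  bias=+0
  edge (2, 2)→(4, 4): d=(2,2) right/bottom  bias=-1
    (0,0)@(1, 1): e=[33,-11,0] → ·  [on edge]
    (1,1)@(3, 3): e=[11,11,0] → ·  [on edge]
    (1,2)@(3, 5): e=[5,13,4] → #
    (2,2)@(5, 5): e=[-11,33,0] → ·  [on edge]
    (1,3)@(3, 7): e=[-1,15,8] → ·
    (3,3)@(7, 7): e=[-33,55,0] → ·  [on edge]
    (4,4)@(9, 9): e=[-55,77,0] → ·  [on edge]
    (5,5)@(11, 11): e=[-77,99,0] → ·  [on edge]
    (6,6)@(13, 13): e=[-99,121,0] → ·  [on edge]
    (7,7)@(15, 15): e=[-121,143,0] → ·  [on edge]
  covered (1 px):
    · · · · · · · ·
    · · · · · · · ·
    · # · · · · · ·
    · · · · · · · ·
    · · · · · · · ·
    · · · · · · · ·
    · · · · · · · ·
    · · · · · · · ·
    · · · · · · · ·
    · · · · · · · ·
    · · · · · · · ·
    · · · · · · · ·
T3:
  2·area = 287  (B↔C swapped to make it positive)
  edge (9, 24)→(2, 1): d=(-7,-23) top-left  bias=+0
  edge (2, 1)→(16, 6): d=(14,5) right/bottom  bias=-1
  edge (16, 6)→(9, 24): d=(-7,18) right/bottom  bias=-1
    (1,1)@(3, 3): e=[9,23,255] → #
    (2,1)@(5, 3): e=[55,13,219] → #
    (3,1)@(7, 3): e=[101,3,183] → #
    (4,1)@(9, 3): e=[147,-7,147] → ·
    (1,2)@(3, 5): e=[-5,51,241] → ·
    (2,2)@(5, 5): e=[41,41,205] → #
    (4,2)@(9, 5): e=[133,21,133] → #
    (5,2)@(11, 5): e=[179,11,97] → #
    (6,2)@(13, 5): e=[225,1,61] → #
    (7,2)@(15, 5): e=[271,-9,25] → ·
    (2,3)@(5, 7): e=[27,69,191] → #
    (7,3)@(15, 7): e=[257,19,11] → #
  covered (36 px):
    · · · · · · · ·
    · # # # · · · ·
    · · # # # # # ·
    · · # # # # # #
    · · # # # # # ·
    · · · # # # # ·
    · · · # # # # ·
    · · · # # # · ·
    · · · # # # · ·
    · · · · # · · ·
    · · · · # · · ·
    · · · · # · · ·

Result: 44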